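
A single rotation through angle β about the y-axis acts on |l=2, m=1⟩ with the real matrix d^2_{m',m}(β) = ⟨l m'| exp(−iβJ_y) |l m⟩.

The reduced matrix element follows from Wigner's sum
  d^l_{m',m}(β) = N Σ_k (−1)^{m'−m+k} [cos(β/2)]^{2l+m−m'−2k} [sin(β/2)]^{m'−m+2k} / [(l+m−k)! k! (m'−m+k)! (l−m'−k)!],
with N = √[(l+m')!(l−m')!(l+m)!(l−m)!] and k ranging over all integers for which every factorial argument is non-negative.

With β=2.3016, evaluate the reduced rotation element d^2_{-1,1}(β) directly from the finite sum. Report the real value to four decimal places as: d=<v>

d^2_{-1,1}(β=2.3016) via Wigner's sum:
c=cos(2.3016/2)=0.407757, s=sin(2.3016/2)=0.913090; N=√[1·6·6·1]=6.000000
k: max(0,(1)−(-1))=2 … min(2+(1),2−(-1))=3
  k=2: (−1)^0·6.0000/(2)·0.4078^2·0.9131^2 = +0.415865
  k=3: (−1)^1·6.0000/(6)·0.4078^0·0.9131^4 = -0.695113
d^2_{-1,1}(2.3016) = +0.415865 -0.695113 = -0.279248

d=-0.2792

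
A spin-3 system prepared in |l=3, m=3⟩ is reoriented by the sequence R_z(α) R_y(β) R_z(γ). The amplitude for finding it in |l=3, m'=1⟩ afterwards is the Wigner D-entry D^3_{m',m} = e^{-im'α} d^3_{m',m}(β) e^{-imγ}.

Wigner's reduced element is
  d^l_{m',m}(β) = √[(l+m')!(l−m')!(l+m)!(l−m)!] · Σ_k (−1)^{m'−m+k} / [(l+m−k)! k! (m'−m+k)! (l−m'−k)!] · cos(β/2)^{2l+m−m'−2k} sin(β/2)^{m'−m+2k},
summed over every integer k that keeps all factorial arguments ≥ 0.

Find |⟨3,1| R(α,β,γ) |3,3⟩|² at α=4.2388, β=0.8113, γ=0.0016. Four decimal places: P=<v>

First d^3_{1,3}(β=0.8113), then the phase factors e^{-i(1)α} and e^{-i(3)γ}:
c=cos(0.8113/2)=0.918846, s=sin(0.8113/2)=0.394616; N=√[24·2·720·1]=185.903201
k: max(0,(3)−(1))=2 … min(3+(3),3−(1))=2
  k=2: (−1)^0·185.9032/(48)·0.9188^4·0.3946^2 = +0.429899
d^3_{1,3}(0.8113) = +0.429899
|D^3_{1,3}|² = |d^3_{1,3}(β)|² = (+0.429899)² = 0.184813 (the z-rotation phases have unit modulus)

P=0.1848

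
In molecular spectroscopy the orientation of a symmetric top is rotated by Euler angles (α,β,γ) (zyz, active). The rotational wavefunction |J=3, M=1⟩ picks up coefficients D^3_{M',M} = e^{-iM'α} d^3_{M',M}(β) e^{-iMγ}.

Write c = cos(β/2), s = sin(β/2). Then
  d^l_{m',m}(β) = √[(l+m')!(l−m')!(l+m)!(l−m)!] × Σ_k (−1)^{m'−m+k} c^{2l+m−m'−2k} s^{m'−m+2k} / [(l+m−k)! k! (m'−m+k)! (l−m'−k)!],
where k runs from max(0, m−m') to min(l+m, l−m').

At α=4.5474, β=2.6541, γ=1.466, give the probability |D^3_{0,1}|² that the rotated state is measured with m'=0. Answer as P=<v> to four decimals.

P=0.3467

First d^3_{0,1}(β=2.6541), then the phase factors e^{-i(0)α} and e^{-i(1)γ}:
c=cos(2.6541/2)=0.241340, s=sin(2.6541/2)=0.970441; N=√[6·6·24·2]=41.569219
k: max(0,(1)−(0))=1 … min(3+(1),3−(0))=3
  k=1: (−1)^0·41.5692/(12)·0.2413^5·0.9704^1 = +0.002752
  k=2: (−1)^1·41.5692/(4)·0.2413^3·0.9704^3 = -0.133508
  k=3: (−1)^2·41.5692/(12)·0.2413^1·0.9704^5 = +0.719556
d^3_{0,1}(2.6541) = +0.002752 -0.133508 +0.719556 = +0.588801
|D^3_{0,1}|² = |d^3_{0,1}(β)|² = (+0.588801)² = 0.346686 (the z-rotation phases have unit modulus)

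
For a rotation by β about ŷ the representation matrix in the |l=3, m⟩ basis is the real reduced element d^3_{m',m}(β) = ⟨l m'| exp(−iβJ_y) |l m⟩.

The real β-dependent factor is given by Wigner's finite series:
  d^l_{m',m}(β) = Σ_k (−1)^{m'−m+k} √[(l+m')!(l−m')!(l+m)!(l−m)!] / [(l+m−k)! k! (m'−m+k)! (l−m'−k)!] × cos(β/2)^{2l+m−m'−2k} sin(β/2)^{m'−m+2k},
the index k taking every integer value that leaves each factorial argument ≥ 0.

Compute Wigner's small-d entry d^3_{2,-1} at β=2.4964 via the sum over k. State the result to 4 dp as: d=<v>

d=0.5974

d^3_{2,-1}(β=2.4964) via Wigner's sum:
With c≡cos(β/2)=0.317030 and s≡sin(β/2)=0.948416, N=[120·1·2·24]^{1/2}=75.894664
k∈{0,1} keeps every argument non-negative
  k=0: (−1)^3·75.8947/(12)·0.3170^3·0.9484^3 = -0.171920
  k=1: (−1)^4·75.8947/(24)·0.3170^1·0.9484^5 = +0.769296
d^3_{2,-1}(2.4964) = -0.171920 +0.769296 = +0.597376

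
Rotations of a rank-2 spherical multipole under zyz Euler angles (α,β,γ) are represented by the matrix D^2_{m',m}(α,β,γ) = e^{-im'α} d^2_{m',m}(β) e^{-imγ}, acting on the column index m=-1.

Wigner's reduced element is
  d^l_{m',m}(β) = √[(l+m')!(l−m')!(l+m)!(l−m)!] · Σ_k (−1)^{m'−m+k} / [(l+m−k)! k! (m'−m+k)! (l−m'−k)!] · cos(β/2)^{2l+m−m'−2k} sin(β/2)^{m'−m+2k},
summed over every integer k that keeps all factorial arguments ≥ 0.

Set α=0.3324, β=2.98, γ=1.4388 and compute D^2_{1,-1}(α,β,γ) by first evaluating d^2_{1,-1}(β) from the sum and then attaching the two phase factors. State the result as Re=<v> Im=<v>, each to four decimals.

D^2_{1,-1}(0.3324,2.98,1.4388) = e^{-i·1·0.3324}·d^2_{1,-1}(2.98)·e^{-i·-1·1.4388}. Compute d first:
c=cos(2.98/2)=0.080708, s=sin(2.98/2)=0.996738; N=√[6·1·1·6]=6.000000
The bounds max(0,m−m')=0 and min(l+m,l−m')=1 give 2 terms
  k=0: (−1)^2·6.0000/(2)·0.0807^2·0.9967^2 = +0.019414
  k=1: (−1)^3·6.0000/(6)·0.0807^0·0.9967^4 = -0.987015
d^2_{1,-1}(2.98) = +0.019414 -0.987015 = -0.967600
Attach z-rotation phases: D = e^{-i(1)(0.3324)}·(-0.967600)·e^{-i(-1)(1.4388)} = -0.433372-0.865124i

Re=-0.4334 Im=-0.8651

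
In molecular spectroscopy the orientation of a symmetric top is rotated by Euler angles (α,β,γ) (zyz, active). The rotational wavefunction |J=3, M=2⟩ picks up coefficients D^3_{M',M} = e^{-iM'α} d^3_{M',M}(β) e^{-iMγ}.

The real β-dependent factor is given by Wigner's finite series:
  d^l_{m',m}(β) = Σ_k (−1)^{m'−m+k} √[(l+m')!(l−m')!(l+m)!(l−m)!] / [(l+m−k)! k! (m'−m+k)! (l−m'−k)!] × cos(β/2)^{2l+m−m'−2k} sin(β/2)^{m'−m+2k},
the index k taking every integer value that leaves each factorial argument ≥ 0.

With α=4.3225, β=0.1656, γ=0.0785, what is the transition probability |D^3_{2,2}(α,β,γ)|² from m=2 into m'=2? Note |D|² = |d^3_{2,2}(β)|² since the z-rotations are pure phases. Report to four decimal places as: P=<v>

P=0.8947

D^3_{2,2}(4.3225,0.1656,0.0785) = e^{-i·2·4.3225}·d^3_{2,2}(0.1656)·e^{-i·2·0.0785}. Compute d first:
With c≡cos(β/2)=0.996574 and s≡sin(β/2)=0.082705, N=[120·1·120·1]^{1/2}=120.000000
k∈{0,1} keeps every argument non-negative
  k=0: (−1)^0·120.0000/(120)·0.9966^6·0.0827^0 = +0.979619
  k=1: (−1)^1·120.0000/(24)·0.9966^4·0.0827^2 = -0.033735
d^3_{2,2}(0.1656) = +0.979619 -0.033735 = +0.945885
|D^3_{2,2}|² = |d^3_{2,2}(β)|² = (+0.945885)² = 0.894698 (the z-rotation phases have unit modulus)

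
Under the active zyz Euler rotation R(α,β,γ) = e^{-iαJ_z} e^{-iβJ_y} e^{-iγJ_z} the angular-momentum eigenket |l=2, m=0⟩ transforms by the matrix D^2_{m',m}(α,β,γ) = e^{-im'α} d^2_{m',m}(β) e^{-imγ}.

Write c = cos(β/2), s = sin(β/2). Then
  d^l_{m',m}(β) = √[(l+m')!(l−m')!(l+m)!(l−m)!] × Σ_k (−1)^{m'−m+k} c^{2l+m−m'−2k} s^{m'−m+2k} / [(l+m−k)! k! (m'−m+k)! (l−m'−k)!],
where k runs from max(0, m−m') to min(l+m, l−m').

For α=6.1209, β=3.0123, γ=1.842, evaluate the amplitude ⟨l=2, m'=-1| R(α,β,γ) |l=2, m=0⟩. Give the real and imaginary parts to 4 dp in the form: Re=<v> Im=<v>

Re=-0.1545 Im=0.0253

Split into d^2_{-1,0}(β=3.0123) × two z-phases.
Half-angle: c=0.064601, s=0.997911. N=√(1·6·2·2)=4.898979
Admissible k: 1..2 (factorial args all ≥0)
  k=1: (−1)^0·4.8990/(2)·0.0646^3·0.9979^1 = +0.000659
  k=2: (−1)^1·4.8990/(2)·0.0646^1·0.9979^3 = -0.157251
d^2_{-1,0}(3.0123) = +0.000659 -0.157251 = -0.156592
Attach z-rotation phases: D = e^{-i(-1)(6.1209)}·(-0.156592)·e^{-i(0)(1.842)} = -0.154534+0.025301i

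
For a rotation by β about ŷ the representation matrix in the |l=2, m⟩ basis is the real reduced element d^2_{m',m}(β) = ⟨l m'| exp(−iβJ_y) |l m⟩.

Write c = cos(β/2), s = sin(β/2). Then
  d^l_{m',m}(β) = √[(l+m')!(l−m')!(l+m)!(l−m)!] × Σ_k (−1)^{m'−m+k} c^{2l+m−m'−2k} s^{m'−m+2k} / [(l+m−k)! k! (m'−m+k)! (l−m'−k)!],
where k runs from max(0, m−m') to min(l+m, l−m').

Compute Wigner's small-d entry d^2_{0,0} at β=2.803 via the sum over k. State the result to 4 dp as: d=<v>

d=0.8345

d^2_{0,0}(β=2.803) via Wigner's sum:
With c≡cos(β/2)=0.168489 and s≡sin(β/2)=0.985704, N=[2·2·2·2]^{1/2}=4.000000
k: max(0,(0)−(0))=0 … min(2+(0),2−(0))=2
  k=0: (−1)^0·4.0000/(4)·0.1685^4·0.9857^0 = +0.000806
  k=1: (−1)^1·4.0000/(1)·0.1685^2·0.9857^2 = -0.110330
  k=2: (−1)^2·4.0000/(4)·0.1685^0·0.9857^4 = +0.944029
d^2_{0,0}(2.803) = +0.000806 -0.110330 +0.944029 = +0.834505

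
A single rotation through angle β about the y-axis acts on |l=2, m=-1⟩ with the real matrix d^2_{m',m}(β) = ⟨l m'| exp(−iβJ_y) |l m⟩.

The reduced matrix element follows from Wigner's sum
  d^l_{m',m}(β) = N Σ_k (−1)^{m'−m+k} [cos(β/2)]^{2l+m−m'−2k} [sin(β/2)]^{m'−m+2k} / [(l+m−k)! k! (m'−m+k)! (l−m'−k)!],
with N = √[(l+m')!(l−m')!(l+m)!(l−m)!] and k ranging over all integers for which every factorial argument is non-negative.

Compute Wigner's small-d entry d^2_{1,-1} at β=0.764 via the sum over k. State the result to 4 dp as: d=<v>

d=0.3396

d^2_{1,-1}(β=0.764) via Wigner's sum:
With c≡cos(β/2)=0.927921 and s≡sin(β/2)=0.372777, N=[6·1·1·6]^{1/2}=6.000000
k∈{0,1} keeps every argument non-negative
  k=0: (−1)^2·6.0000/(2)·0.9279^2·0.3728^2 = +0.358956
  k=1: (−1)^3·6.0000/(6)·0.9279^0·0.3728^4 = -0.019311
d^2_{1,-1}(0.764) = +0.358956 -0.019311 = +0.339646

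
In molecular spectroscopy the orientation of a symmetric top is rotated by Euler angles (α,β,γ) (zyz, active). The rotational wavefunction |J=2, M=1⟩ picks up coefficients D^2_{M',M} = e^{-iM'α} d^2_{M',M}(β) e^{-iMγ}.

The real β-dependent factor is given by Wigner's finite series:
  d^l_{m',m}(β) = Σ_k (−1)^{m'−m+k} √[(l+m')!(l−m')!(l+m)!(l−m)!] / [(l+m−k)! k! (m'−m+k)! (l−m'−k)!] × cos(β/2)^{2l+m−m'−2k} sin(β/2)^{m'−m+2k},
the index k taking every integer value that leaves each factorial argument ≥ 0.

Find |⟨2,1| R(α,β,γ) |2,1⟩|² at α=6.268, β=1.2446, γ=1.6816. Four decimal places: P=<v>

First d^2_{1,1}(β=1.2446), then the phase factors e^{-i(1)α} and e^{-i(1)γ}:
Half-angle: c=0.812540, s=0.582906. N=√(6·1·6·1)=6.000000
k: max(0,(1)−(1))=0 … min(2+(1),2−(1))=1
  k=0: (−1)^0·6.0000/(6)·0.8125^4·0.5829^0 = +0.435892
  k=1: (−1)^1·6.0000/(2)·0.8125^2·0.5829^2 = -0.672988
d^2_{1,1}(1.2446) = +0.435892 -0.672988 = -0.237096
|D^2_{1,1}|² = |d^2_{1,1}(β)|² = (-0.237096)² = 0.056214 (the z-rotation phases have unit modulus)

P=0.0562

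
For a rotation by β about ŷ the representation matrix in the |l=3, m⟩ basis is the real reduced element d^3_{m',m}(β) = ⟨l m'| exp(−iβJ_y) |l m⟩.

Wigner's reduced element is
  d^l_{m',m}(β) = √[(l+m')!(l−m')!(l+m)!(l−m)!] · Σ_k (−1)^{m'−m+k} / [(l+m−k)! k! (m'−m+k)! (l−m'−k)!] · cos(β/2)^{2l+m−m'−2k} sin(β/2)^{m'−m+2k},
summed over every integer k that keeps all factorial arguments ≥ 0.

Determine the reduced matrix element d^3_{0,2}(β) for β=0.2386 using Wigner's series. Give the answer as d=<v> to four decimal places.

d=0.0743

d^3_{0,2}(β=0.2386) via Wigner's sum:
c=cos(0.2386/2)=0.992892, s=sin(0.2386/2)=0.119017; N=√[6·6·120·1]=65.726707
k: max(0,(2)−(0))=2 … min(3+(2),3−(0))=3
  k=2: (−1)^0·65.7267/(12)·0.9929^4·0.1190^2 = +0.075403
  k=3: (−1)^1·65.7267/(12)·0.9929^2·0.1190^4 = -0.001083
d^3_{0,2}(0.2386) = +0.075403 -0.001083 = +0.074320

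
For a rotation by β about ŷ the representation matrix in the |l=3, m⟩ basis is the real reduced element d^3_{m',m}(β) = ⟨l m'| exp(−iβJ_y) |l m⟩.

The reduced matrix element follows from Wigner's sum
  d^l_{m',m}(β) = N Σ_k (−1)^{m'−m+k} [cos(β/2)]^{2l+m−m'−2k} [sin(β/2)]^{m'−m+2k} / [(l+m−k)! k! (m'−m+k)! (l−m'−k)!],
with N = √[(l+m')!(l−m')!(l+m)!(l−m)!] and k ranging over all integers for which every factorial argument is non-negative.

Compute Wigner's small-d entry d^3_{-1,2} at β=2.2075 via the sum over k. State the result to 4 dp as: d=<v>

d^3_{-1,2}(β=2.2075) via Wigner's sum:
Half-angle: c=0.450251, s=0.892902. N=√(2·24·120·1)=75.894664
The bounds max(0,m−m')=3 and min(l+m,l−m')=4 give 2 terms
  k=3: (−1)^0·75.8947/(12)·0.4503^3·0.8929^3 = +0.410965
  k=4: (−1)^1·75.8947/(24)·0.4503^1·0.8929^5 = -0.808116
d^3_{-1,2}(2.2075) = +0.410965 -0.808116 = -0.397151

d=-0.3972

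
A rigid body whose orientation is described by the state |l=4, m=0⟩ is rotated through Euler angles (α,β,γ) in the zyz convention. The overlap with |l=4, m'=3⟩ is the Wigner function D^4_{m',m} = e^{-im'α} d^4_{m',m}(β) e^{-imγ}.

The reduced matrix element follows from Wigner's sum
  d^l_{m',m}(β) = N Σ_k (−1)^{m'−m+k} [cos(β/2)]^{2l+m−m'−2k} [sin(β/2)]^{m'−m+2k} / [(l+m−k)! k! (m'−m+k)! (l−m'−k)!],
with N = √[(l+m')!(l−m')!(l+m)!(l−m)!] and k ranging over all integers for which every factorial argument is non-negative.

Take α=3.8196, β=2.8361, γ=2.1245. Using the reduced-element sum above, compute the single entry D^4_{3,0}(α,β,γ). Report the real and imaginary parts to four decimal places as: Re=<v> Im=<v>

Re=0.0171 Im=0.0343

Split into d^4_{3,0}(β=2.8361) × two z-phases.
Half-angle: c=0.152153, s=0.988357. N=√(5040·1·24·24)=1703.830978
The bounds max(0,m−m')=0 and min(l+m,l−m')=1 give 2 terms
  k=0: (−1)^3·1703.8310/(144)·0.1522^5·0.9884^3 = -0.000932
  k=1: (−1)^4·1703.8310/(144)·0.1522^3·0.9884^5 = +0.039307
d^4_{3,0}(2.8361) = -0.000932 +0.039307 = +0.038376
D = (+0.446836+0.894616i)·(+0.038376)·(+1.000000+0.000000i) = +0.017148+0.034332i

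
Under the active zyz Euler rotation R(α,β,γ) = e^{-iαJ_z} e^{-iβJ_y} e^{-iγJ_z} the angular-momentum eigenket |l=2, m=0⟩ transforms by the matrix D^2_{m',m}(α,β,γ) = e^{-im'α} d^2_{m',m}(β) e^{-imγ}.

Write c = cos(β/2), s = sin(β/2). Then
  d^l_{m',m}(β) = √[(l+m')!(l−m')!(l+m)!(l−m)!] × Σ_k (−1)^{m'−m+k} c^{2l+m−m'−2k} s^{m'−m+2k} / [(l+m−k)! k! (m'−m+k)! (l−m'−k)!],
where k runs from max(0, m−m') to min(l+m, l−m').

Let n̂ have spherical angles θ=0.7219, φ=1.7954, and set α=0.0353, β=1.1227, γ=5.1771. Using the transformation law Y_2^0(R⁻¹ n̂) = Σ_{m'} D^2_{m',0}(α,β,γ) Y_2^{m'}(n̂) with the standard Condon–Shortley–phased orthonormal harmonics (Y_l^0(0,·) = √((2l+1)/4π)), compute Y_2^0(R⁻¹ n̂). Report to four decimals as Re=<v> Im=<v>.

Need the full column D^2_{m',0} for m'=−2..2 at α=0.0353, β=1.1227, γ=5.1771.
cos(β/2)=0.846537, sin(β/2)=0.532330
d^2_{-2,0}: single k=2 term ⇒ +0.497426;  D = +0.496187+0.035089i
d^2_{-1,0}: k∈[1..2] ⇒ +0.791033 -0.312798 = +0.478235;  D = +0.477937+0.016878i
d^2_{0,0}: k∈[0..2] ⇒ +0.513552 -0.812294 +0.080301 = -0.218441;  D = -0.218441+0.000000i
d^2_{1,0}: k∈[0..1] ⇒ -0.791033 +0.312798 = -0.478235;  D = -0.477937+0.016878i
d^2_{2,0}: single k=0 term ⇒ +0.497426;  D = +0.496187-0.035089i
Y_2^{m'}(θ=0.7219,φ=1.7954) and Σ D·Y over m':
  (+0.4962+0.0351i)·(-0.1519+0.0732i)  (+0.4779+0.0169i)·(-0.0853-0.3735i)  (-0.2184+0.0000i)·(+0.2176+0.0000i)  (-0.4779+0.0169i)·(+0.0853-0.3735i)  (+0.4962-0.0351i)·(-0.1519-0.0732i)
Y_2^0(R⁻¹ n̂) = -0.272422-0.000000i

Re=-0.2724 Im=0.0000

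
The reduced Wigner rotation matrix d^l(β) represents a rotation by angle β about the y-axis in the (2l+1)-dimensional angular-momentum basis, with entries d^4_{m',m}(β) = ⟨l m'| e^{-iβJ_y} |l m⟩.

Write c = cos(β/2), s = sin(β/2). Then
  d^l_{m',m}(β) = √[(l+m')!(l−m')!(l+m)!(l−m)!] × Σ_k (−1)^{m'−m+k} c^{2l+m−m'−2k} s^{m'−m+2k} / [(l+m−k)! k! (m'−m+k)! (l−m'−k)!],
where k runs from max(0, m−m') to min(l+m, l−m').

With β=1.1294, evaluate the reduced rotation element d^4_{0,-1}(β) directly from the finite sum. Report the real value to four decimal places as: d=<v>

d^4_{0,-1}(β=1.1294) via Wigner's sum:
With c≡cos(β/2)=0.844749 and s≡sin(β/2)=0.535162, N=[24·24·6·120]^{1/2}=643.987578
k: max(0,(-1)−(0))=0 … min(4+(-1),4−(0))=3
  k=0: (−1)^1·643.9876/(144)·0.8447^7·0.5352^1 = -0.734675
  k=1: (−1)^2·643.9876/(24)·0.8447^5·0.5352^3 = +1.769139
  k=2: (−1)^3·643.9876/(24)·0.8447^3·0.5352^5 = -0.710032
  k=3: (−1)^4·643.9876/(144)·0.8447^1·0.5352^7 = +0.047494
d^4_{0,-1}(1.1294) = -0.734675 +1.769139 -0.710032 +0.047494 = +0.371927

d=0.3719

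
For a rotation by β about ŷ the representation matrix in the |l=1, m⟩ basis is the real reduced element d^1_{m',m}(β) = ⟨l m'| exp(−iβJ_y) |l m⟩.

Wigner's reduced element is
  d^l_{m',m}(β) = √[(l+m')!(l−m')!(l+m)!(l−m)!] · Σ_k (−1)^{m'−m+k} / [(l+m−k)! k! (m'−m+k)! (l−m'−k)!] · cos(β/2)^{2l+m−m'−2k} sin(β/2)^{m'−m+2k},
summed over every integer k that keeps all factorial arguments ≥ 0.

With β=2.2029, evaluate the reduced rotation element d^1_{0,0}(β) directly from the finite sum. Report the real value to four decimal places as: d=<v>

d=-0.5908

d^1_{0,0}(β=2.2029) via Wigner's sum:
Half-angle: c=0.452303, s=0.891864. N=√(1·1·1·1)=1.000000
Admissible k: 0..1 (factorial args all ≥0)
  k=0: (−1)^0·1.0000/(1)·0.4523^2·0.8919^0 = +0.204578
  k=1: (−1)^1·1.0000/(1)·0.4523^0·0.8919^2 = -0.795422
d^1_{0,0}(2.2029) = +0.204578 -0.795422 = -0.590843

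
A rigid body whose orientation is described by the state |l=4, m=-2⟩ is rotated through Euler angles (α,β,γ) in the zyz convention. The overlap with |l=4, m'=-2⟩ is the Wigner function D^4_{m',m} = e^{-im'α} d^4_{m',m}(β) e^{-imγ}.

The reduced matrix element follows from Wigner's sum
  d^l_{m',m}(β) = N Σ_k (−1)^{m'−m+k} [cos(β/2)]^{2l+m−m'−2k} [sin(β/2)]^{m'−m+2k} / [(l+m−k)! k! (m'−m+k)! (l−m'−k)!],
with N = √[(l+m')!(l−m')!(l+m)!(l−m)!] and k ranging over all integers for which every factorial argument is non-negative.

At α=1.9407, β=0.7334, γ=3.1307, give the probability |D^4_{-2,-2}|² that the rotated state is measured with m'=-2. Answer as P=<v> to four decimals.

First d^4_{-2,-2}(β=0.7334), then the phase factors e^{-i(-2)α} and e^{-i(-2)γ}:
c=cos(0.7334/2)=0.933516, s=sin(0.7334/2)=0.358537; N=√[2·720·2·720]=1440.000000
Admissible k: 0..2 (factorial args all ≥0)
  k=0: (−1)^0·1440.0000/(1440)·0.9335^8·0.3585^0 = +0.576730
  k=1: (−1)^1·1440.0000/(120)·0.9335^6·0.3585^2 = -1.020888
  k=2: (−1)^2·1440.0000/(96)·0.9335^4·0.3585^4 = +0.188240
d^4_{-2,-2}(0.7334) = +0.576730 -1.020888 +0.188240 = -0.255918
|D^4_{-2,-2}|² = |d^4_{-2,-2}(β)|² = (-0.255918)² = 0.065494 (the z-rotation phases have unit modulus)

P=0.0655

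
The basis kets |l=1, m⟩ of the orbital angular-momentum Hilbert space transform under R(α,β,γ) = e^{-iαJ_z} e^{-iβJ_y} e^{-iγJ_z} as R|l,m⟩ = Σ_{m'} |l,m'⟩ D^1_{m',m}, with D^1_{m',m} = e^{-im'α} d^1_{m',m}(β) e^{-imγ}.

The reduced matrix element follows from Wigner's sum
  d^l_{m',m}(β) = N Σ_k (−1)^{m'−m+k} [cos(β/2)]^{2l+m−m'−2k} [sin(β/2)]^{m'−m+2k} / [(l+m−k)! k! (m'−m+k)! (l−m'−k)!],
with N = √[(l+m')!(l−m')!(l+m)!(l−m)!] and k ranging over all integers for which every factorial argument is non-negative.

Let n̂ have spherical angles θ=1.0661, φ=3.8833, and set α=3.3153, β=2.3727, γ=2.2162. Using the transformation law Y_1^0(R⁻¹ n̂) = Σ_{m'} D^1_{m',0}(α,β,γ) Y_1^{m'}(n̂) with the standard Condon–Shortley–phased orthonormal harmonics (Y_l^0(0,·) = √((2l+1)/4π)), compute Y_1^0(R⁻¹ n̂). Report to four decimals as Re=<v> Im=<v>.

Re=0.0809 Im=0.0000

Need the full column D^1_{m',0} for m'=−1..1 at α=3.3153, β=2.3727, γ=2.2162.
cos(β/2)=0.375046, sin(β/2)=0.927006
d^1_{-1,0}: single k=1 term ⇒ +0.491680;  D = -0.484280-0.084979i
d^1_{0,0}: k∈[0..1] ⇒ +0.140659 -0.859341 = -0.718681;  D = -0.718681+0.000000i
d^1_{1,0}: single k=0 term ⇒ -0.491680;  D = +0.484280-0.084979i
Y_1^{m'}(θ=1.0661,φ=3.8833) and Σ D·Y over m':
  (-0.4843-0.0850i)·(-0.2230+0.2043i)  (-0.7187+0.0000i)·(+0.2363+0.0000i)  (+0.4843-0.0850i)·(+0.2230+0.2043i)
Y_1^0(R⁻¹ n̂) = +0.080895+0.000000i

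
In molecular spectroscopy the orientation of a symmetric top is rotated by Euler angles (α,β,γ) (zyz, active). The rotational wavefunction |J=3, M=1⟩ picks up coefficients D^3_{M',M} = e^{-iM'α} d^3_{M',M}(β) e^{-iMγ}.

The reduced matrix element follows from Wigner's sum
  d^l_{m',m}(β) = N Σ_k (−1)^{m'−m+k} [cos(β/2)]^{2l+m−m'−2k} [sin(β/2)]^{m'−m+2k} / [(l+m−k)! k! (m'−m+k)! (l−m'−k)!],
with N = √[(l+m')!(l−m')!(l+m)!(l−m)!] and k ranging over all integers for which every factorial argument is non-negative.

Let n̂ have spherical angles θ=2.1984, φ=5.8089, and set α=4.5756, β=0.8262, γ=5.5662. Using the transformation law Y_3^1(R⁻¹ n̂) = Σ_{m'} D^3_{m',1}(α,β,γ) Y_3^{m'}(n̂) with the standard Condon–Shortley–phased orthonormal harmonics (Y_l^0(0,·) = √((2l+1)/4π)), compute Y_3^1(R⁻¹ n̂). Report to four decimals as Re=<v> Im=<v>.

Re=-0.0102 Im=0.2525

Need the full column D^3_{m',1} for m'=−3..3 at α=4.5756, β=0.8262, γ=5.5662.
cos(β/2)=0.915881, sin(β/2)=0.401450
d^3_{-3,1}: single k=4 term ⇒ +0.084382;  D = -0.025470+0.080447i
d^3_{-2,1}: k∈[3..4] ⇒ +0.314371 -0.030199 = +0.284172;  D = -0.256691-0.121915i
d^3_{-1,1}: k∈[2..4] ⇒ +0.680410 -0.174299 +0.004186 = +0.510297;  D = +0.279739-0.426789i
d^3_{0,1}: k∈[1..3] ⇒ +0.896225 -0.516565 +0.033082 = +0.412743;  D = +0.311121+0.271219i
d^3_{1,1}: k∈[0..2] ⇒ +0.590247 -0.907214 +0.130725 = -0.186243;  D = +0.140383-0.122388i
d^3_{2,1}: k∈[0..1] ⇒ -0.818138 +0.314371 = -0.503767;  D = +0.276175+0.421318i
d^3_{3,1}: single k=0 term ⇒ +0.439203;  D = +0.396723-0.188441i
Y_3^{m'}(θ=2.1984,φ=5.8089) and Σ D·Y over m':
  (-0.0255+0.0804i)·(+0.0326+0.2189i)  (-0.2567-0.1219i)·(-0.2292-0.3195i)  (+0.2797-0.4268i)·(+0.1685+0.0865i)  (+0.3111+0.2712i)·(+0.2796+0.0000i)  (+0.1404-0.1224i)·(-0.1685+0.0865i)  (+0.2762+0.4213i)·(-0.2292+0.3195i)  (+0.3967-0.1884i)·(-0.0326+0.2189i)
Y_3^1(R⁻¹ n̂) = -0.010186+0.252538i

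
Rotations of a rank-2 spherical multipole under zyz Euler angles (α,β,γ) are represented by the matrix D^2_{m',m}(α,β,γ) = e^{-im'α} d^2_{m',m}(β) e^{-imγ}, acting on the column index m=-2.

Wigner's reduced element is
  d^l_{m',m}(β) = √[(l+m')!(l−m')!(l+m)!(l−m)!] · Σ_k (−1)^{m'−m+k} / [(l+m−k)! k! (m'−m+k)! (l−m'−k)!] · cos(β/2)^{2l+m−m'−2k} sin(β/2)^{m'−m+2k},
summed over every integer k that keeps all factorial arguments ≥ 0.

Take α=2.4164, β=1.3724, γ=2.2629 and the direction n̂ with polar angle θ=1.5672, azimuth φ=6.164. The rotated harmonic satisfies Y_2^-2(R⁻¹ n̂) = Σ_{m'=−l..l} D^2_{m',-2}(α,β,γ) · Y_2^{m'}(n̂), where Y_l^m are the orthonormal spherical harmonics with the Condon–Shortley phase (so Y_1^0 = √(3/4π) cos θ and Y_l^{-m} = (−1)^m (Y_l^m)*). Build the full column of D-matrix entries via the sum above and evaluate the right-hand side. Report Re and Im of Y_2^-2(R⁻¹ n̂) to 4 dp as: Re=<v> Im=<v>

Re=-0.0503 Im=0.1263

Need the full column D^2_{m',-2} for m'=−2..2 at α=2.4164, β=1.3724, γ=2.2629.
cos(β/2)=0.773659, sin(β/2)=0.633602
d^2_{-2,-2}: single k=0 term ⇒ +0.358261;  D = -0.357476+0.023692i
d^2_{-1,-2}: single k=0 term ⇒ -0.586808;  D = -0.463928-0.359325i
d^2_{0,-2}: single k=0 term ⇒ +0.588583;  D = -0.109187-0.578367i
d^2_{1,-2}: single k=0 term ⇒ -0.393576;  D = +0.201880-0.337856i
d^2_{2,-2}: single k=0 term ⇒ +0.161163;  D = +0.153628-0.048704i
Y_2^{m'}(θ=1.5672,φ=6.164) and Σ D·Y over m':
  (-0.3575+0.0237i)·(+0.3753+0.0912i)  (-0.4639-0.3593i)·(+0.0028+0.0003i)  (-0.1092-0.5784i)·(-0.3154+0.0000i)  (+0.2019-0.3379i)·(-0.0028+0.0003i)  (+0.1536-0.0487i)·(+0.3753-0.0912i)
Y_2^-2(R⁻¹ n̂) = -0.050288+0.126255i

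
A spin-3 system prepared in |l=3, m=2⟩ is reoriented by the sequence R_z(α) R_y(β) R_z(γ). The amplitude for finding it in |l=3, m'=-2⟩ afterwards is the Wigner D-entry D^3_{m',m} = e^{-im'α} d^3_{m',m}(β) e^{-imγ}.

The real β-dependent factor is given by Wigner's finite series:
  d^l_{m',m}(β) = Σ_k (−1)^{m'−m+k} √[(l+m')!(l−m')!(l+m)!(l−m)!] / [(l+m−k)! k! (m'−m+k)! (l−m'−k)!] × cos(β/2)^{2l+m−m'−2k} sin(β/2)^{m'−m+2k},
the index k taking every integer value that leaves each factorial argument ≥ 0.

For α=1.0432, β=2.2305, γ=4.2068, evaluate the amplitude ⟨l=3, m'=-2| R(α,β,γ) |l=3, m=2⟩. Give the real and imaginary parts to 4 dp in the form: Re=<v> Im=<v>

Re=0.1048 Im=-0.0046

First d^3_{-2,2}(β=2.2305), then the phase factors e^{-i(-2)α} and e^{-i(2)γ}:
Half-angle: c=0.439953, s=0.898021. N=√(1·120·120·1)=120.000000
The bounds max(0,m−m')=4 and min(l+m,l−m')=5 give 2 terms
  k=4: (−1)^0·120.0000/(24)·0.4400^2·0.8980^4 = +0.629402
  k=5: (−1)^1·120.0000/(120)·0.4400^0·0.8980^6 = -0.524467
d^3_{-2,2}(2.2305) = +0.629402 -0.524467 = +0.104935
Phases: e^{-i·(-2)·1.0432}=-0.493060+0.869995i, e^{-i·(2)·4.2068}=-0.530863-0.847458i ⇒ D=+0.104833-0.004617i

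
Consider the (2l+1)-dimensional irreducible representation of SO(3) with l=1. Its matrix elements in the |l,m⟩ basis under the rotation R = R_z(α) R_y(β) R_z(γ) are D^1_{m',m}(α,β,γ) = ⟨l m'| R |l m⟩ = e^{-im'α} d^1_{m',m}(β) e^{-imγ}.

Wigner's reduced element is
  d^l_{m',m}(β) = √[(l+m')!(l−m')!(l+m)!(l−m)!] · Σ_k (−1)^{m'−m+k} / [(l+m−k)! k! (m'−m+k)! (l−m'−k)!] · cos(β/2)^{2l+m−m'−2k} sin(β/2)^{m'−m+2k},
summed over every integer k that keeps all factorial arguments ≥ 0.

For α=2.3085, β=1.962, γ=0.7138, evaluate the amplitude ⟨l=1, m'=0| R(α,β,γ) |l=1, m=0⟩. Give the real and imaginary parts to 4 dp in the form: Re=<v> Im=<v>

D^1_{0,0}(2.3085,1.962,0.7138) = e^{-i·0·2.3085}·d^1_{0,0}(1.962)·e^{-i·0·0.7138}. Compute d first:
c=cos(1.962/2)=0.556192, s=sin(1.962/2)=0.831054; N=√[1·1·1·1]=1.000000
The bounds max(0,m−m')=0 and min(l+m,l−m')=1 give 2 terms
  k=0: (−1)^0·1.0000/(1)·0.5562^2·0.8311^0 = +0.309349
  k=1: (−1)^1·1.0000/(1)·0.5562^0·0.8311^2 = -0.690651
d^1_{0,0}(1.962) = +0.309349 -0.690651 = -0.381301
Attach z-rotation phases: D = e^{-i(0)(2.3085)}·(-0.381301)·e^{-i(0)(0.7138)} = -0.381301+0.000000i

Re=-0.3813 Im=0.0000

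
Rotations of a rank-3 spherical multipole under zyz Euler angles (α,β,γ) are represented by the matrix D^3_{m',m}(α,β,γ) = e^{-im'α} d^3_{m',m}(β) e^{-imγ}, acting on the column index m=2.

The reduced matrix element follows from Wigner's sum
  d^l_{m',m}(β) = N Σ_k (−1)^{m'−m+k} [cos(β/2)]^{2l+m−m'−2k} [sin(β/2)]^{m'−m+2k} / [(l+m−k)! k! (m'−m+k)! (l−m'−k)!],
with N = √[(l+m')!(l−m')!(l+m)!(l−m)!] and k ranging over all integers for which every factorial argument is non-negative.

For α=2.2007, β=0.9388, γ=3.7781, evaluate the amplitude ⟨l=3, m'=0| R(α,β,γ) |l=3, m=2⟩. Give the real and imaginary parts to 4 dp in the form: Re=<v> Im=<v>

First d^3_{0,2}(β=0.9388), then the phase factors e^{-i(0)α} and e^{-i(2)γ}:
c=cos(0.9388/2)=0.891840, s=sin(0.9388/2)=0.452351; N=√[6·6·120·1]=65.726707
k∈{2,3} keeps every argument non-negative
  k=2: (−1)^0·65.7267/(12)·0.8918^4·0.4524^2 = +0.709022
  k=3: (−1)^1·65.7267/(12)·0.8918^2·0.4524^4 = -0.182405
d^3_{0,2}(0.9388) = +0.709022 -0.182405 = +0.526617
Phases: e^{-i·(0)·2.2007}=+1.000000+0.000000i, e^{-i·(2)·3.7781}=+0.293400-0.955990i ⇒ D=+0.154509-0.503440i

Re=0.1545 Im=-0.5034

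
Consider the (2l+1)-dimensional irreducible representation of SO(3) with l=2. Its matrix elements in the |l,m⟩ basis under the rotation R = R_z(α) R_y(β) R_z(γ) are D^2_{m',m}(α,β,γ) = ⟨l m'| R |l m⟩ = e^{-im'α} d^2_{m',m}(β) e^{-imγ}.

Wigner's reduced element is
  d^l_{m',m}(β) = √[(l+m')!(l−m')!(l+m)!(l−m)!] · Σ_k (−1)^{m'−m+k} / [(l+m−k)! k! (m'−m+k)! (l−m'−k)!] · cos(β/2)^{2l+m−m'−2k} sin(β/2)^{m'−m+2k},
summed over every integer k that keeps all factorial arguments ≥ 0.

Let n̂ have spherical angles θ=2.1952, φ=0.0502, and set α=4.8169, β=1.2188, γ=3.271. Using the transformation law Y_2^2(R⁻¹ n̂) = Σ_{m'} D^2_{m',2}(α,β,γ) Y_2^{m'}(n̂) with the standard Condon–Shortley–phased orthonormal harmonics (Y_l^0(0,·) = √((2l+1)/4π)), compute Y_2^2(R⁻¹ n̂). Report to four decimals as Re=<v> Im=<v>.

Need the full column D^2_{m',2} for m'=−2..2 at α=4.8169, β=1.2188, γ=3.271.
cos(β/2)=0.819992, sin(β/2)=0.572376
d^2_{-2,2}: single k=4 term ⇒ +0.107331;  D = -0.107198+0.005342i
d^2_{-1,2}: single k=3 term ⇒ +0.307527;  D = -0.047264-0.303873i
d^2_{0,2}: single k=2 term ⇒ +0.539581;  D = +0.521610-0.138098i
d^2_{1,2}: single k=1 term ⇒ +0.631160;  D = +0.224305+0.589958i
d^2_{2,2}: single k=0 term ⇒ +0.452103;  D = -0.403523+0.203879i
Y_2^{m'}(θ=2.1952,φ=0.0502) and Σ D·Y over m':
  (-0.1072+0.0053i)·(+0.2530-0.0255i)  (-0.0473-0.3039i)·(-0.3660+0.0184i)  (+0.5216-0.1381i)·(+0.0080+0.0000i)  (+0.2243+0.5900i)·(+0.3660+0.0184i)  (-0.4035+0.2039i)·(+0.2530+0.0255i)
Y_2^2(R⁻¹ n̂) = -0.035971+0.374636i

Re=-0.0360 Im=0.3746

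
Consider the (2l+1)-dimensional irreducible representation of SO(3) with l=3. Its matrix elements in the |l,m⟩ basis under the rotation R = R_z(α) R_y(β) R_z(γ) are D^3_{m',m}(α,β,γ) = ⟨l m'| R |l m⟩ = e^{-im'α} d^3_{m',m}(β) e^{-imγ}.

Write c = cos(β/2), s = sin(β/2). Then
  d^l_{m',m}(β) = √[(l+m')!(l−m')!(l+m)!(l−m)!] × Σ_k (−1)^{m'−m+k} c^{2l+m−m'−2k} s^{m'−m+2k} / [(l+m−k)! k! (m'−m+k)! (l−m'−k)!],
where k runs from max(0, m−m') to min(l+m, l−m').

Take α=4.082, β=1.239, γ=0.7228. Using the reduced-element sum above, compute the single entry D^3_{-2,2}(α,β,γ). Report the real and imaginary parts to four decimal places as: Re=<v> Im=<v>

Re=0.3068 Im=0.1427

First d^3_{-2,2}(β=1.239), then the phase factors e^{-i(-2)α} and e^{-i(2)γ}:
With c≡cos(β/2)=0.814169 and s≡sin(β/2)=0.580628, N=[1·120·120·1]^{1/2}=120.000000
k∈{4,5} keeps every argument non-negative
  k=4: (−1)^0·120.0000/(24)·0.8142^2·0.5806^4 = +0.376696
  k=5: (−1)^1·120.0000/(120)·0.8142^0·0.5806^6 = -0.038317
d^3_{-2,2}(1.239) = +0.376696 -0.038317 = +0.338380
Phases: e^{-i·(-2)·4.082}=-0.305076+0.952328i, e^{-i·(2)·0.7228}=+0.124870-0.992173i ⇒ D=+0.306836+0.142663i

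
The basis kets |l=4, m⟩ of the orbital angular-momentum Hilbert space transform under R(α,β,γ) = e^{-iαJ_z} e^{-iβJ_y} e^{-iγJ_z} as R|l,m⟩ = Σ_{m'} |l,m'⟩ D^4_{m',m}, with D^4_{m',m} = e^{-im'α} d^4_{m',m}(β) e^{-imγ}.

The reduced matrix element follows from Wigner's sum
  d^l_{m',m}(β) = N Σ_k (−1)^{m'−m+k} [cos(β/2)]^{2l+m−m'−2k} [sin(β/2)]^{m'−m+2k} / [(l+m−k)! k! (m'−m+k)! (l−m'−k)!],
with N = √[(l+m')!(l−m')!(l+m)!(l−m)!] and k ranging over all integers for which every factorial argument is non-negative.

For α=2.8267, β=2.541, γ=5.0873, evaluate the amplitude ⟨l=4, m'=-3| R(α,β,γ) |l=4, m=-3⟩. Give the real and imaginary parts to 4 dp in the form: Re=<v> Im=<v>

Re=-0.0008 Im=0.0042

First d^4_{-3,-3}(β=2.541), then the phase factors e^{-i(-3)α} and e^{-i(-3)γ}:
With c≡cos(β/2)=0.295803 and s≡sin(β/2)=0.955249, N=[1·5040·1·5040]^{1/2}=5040.000000
The bounds max(0,m−m')=0 and min(l+m,l−m')=1 give 2 terms
  k=0: (−1)^0·5040.0000/(5040)·0.2958^8·0.9552^0 = +0.000059
  k=1: (−1)^1·5040.0000/(720)·0.2958^6·0.9552^2 = -0.004279
d^4_{-3,-3}(2.541) = +0.000059 -0.004279 = -0.004220
Phases: e^{-i·(-3)·2.8267}=-0.586004+0.810308i, e^{-i·(-3)·5.0873}=-0.902152+0.431417i ⇒ D=-0.000756+0.004152i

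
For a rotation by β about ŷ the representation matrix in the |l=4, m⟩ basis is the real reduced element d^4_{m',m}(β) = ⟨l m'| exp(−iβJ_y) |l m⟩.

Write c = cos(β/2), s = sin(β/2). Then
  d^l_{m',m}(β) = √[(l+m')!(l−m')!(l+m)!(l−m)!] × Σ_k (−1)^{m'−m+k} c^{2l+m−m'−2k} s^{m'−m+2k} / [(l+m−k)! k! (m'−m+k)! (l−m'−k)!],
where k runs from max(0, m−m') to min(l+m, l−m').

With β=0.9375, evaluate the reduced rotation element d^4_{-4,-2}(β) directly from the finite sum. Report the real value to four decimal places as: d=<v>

d=0.5445

d^4_{-4,-2}(β=0.9375) via Wigner's sum:
With c≡cos(β/2)=0.892134 and s≡sin(β/2)=0.451771, N=[1·40320·2·720]^{1/2}=7619.763776
Admissible k: 2..2 (factorial args all ≥0)
  k=2: (−1)^0·7619.7638/(1440)·0.8921^6·0.4518^2 = +0.544498
d^4_{-4,-2}(0.9375) = +0.544498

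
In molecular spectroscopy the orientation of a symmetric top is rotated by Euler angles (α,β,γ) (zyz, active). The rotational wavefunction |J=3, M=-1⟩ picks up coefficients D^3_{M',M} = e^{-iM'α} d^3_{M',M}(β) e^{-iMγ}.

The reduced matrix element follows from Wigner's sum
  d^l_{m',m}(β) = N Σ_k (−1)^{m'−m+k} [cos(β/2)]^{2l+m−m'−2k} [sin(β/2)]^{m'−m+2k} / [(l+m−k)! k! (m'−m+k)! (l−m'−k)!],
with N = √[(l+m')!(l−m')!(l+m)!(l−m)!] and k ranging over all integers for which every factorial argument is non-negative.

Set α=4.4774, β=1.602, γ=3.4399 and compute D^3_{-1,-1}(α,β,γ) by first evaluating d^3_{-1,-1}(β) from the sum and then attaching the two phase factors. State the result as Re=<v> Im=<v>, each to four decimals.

Re=0.0052 Im=-0.0814

Split into d^3_{-1,-1}(β=1.602) × two z-phases.
With c≡cos(β/2)=0.695989 and s≡sin(β/2)=0.718052, N=[2·24·2·24]^{1/2}=48.000000
Admissible k: 0..2 (factorial args all ≥0)
  k=0: (−1)^0·48.0000/(48)·0.6960^6·0.7181^0 = +0.113662
  k=1: (−1)^1·48.0000/(6)·0.6960^4·0.7181^2 = -0.967858
  k=2: (−1)^2·48.0000/(8)·0.6960^2·0.7181^4 = +0.772646
d^3_{-1,-1}(1.602) = +0.113662 -0.967858 +0.772646 = -0.081551
Attach z-rotation phases: D = e^{-i(-1)(4.4774)}·(-0.081551)·e^{-i(-1)(3.4399)} = +0.005160-0.081387i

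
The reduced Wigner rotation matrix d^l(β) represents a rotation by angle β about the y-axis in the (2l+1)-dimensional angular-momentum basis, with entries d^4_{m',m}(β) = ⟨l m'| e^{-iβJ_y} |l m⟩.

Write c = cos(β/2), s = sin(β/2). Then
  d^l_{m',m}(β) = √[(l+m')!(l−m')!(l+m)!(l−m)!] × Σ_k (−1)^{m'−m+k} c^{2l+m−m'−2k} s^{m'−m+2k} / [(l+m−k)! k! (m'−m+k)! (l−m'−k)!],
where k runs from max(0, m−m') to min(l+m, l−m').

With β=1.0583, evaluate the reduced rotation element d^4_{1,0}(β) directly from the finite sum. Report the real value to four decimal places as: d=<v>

d=0.3146

d^4_{1,0}(β=1.0583) via Wigner's sum:
c=cos(1.0583/2)=0.863236, s=sin(1.0583/2)=0.504800; N=√[120·6·24·24]=643.987578
k∈{0,1,2,3} keeps every argument non-negative
  k=0: (−1)^1·643.9876/(144)·0.8632^7·0.5048^1 = -0.806385
  k=1: (−1)^2·643.9876/(24)·0.8632^5·0.5048^3 = +1.654522
  k=2: (−1)^3·643.9876/(24)·0.8632^3·0.5048^5 = -0.565785
  k=3: (−1)^4·643.9876/(144)·0.8632^1·0.5048^7 = +0.032246
d^4_{1,0}(1.0583) = -0.806385 +1.654522 -0.565785 +0.032246 = +0.314598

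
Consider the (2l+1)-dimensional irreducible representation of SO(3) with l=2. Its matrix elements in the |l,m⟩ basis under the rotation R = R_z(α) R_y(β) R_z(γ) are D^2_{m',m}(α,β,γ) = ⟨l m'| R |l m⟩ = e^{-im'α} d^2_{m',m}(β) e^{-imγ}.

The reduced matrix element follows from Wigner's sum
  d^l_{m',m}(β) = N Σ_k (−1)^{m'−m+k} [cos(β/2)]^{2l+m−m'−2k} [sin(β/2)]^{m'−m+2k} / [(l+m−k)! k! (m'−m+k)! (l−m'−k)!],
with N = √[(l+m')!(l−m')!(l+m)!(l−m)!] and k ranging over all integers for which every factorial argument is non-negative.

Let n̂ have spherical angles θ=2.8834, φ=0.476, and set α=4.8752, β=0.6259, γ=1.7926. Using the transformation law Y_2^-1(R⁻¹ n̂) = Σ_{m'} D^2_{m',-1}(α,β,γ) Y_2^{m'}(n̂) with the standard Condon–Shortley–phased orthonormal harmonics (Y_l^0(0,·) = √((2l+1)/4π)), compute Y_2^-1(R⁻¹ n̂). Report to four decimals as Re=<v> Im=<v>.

Need the full column D^2_{m',-1} for m'=−2..2 at α=4.8752, β=0.6259, γ=1.7926.
cos(β/2)=0.951430, sin(β/2)=0.307867
d^2_{-2,-1}: single k=1 term ⇒ +0.530301;  D = +0.276017-0.452807i
d^2_{-1,-1}: k∈[0..1] ⇒ +0.819420 -0.257395 = +0.562025;  D = +0.520965+0.210873i
d^2_{0,-1}: k∈[0..1] ⇒ -0.649484 +0.068005 = -0.581479;  D = +0.127919-0.567234i
d^2_{1,-1}: k∈[0..1] ⇒ +0.257395 -0.008984 = +0.248411;  D = -0.247979-0.014646i
d^2_{2,-1}: single k=0 term ⇒ -0.055526;  D = +0.005754+0.055227i
Y_2^{m'}(θ=2.8834,φ=0.476) and Σ D·Y over m':
  (+0.2760-0.4528i)·(+0.0146-0.0205i)  (+0.5210+0.2109i)·(-0.1695+0.0874i)  (+0.1279-0.5672i)·(+0.5691+0.0000i)  (-0.2480-0.0146i)·(+0.1695+0.0874i)  (+0.0058+0.0552i)·(+0.0146+0.0205i)
Y_2^-1(R⁻¹ n̂) = -0.081006-0.348535i

Re=-0.0810 Im=-0.3485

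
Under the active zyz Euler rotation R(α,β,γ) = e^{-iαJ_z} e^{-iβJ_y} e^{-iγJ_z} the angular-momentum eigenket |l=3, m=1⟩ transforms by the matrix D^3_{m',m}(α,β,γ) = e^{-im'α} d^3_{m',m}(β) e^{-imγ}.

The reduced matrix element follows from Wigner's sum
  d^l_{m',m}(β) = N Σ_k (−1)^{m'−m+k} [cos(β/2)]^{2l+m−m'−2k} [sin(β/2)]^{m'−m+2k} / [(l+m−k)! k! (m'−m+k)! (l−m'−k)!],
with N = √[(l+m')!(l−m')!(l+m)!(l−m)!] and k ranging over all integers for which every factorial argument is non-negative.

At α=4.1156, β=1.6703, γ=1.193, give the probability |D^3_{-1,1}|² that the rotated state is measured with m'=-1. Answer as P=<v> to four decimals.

First d^3_{-1,1}(β=1.6703), then the phase factors e^{-i(-1)α} and e^{-i(1)γ}:
With c≡cos(β/2)=0.671066 and s≡sin(β/2)=0.741397, N=[2·24·24·2]^{1/2}=48.000000
The bounds max(0,m−m')=2 and min(l+m,l−m')=4 give 3 terms
  k=2: (−1)^0·48.0000/(8)·0.6711^4·0.7414^2 = +0.668829
  k=3: (−1)^1·48.0000/(6)·0.6711^2·0.7414^4 = -1.088491
  k=4: (−1)^2·48.0000/(48)·0.6711^0·0.7414^6 = +0.166076
d^3_{-1,1}(1.6703) = +0.668829 -1.088491 +0.166076 = -0.253586
|D^3_{-1,1}|² = |d^3_{-1,1}(β)|² = (-0.253586)² = 0.064306 (the z-rotation phases have unit modulus)

P=0.0643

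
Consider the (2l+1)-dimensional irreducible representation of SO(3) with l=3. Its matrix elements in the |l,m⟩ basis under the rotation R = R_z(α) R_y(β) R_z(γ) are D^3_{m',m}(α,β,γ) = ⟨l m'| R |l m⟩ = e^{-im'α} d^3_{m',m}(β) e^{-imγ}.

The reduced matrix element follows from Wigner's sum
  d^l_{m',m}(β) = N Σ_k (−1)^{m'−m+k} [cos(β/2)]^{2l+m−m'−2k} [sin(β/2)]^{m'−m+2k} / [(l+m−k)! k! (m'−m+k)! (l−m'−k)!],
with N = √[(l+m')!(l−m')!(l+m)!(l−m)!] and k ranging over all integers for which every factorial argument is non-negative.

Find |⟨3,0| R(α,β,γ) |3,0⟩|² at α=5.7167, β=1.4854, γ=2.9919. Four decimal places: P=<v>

Split into d^3_{0,0}(β=1.4854) × two z-phases.
Half-angle: c=0.736645, s=0.676279. N=√(6·6·6·6)=36.000000
Admissible k: 0..3 (factorial args all ≥0)
  k=0: (−1)^0·36.0000/(36)·0.7366^6·0.6763^0 = +0.159790
  k=1: (−1)^1·36.0000/(4)·0.7366^4·0.6763^2 = -1.212072
  k=2: (−1)^2·36.0000/(4)·0.7366^2·0.6763^4 = +1.021560
  k=3: (−1)^3·36.0000/(36)·0.7366^0·0.6763^6 = -0.095666
d^3_{0,0}(1.4854) = +0.159790 -1.212072 +1.021560 -0.095666 = -0.126388
|D^3_{0,0}|² = |d^3_{0,0}(β)|² = (-0.126388)² = 0.015974 (the z-rotation phases have unit modulus)

P=0.0160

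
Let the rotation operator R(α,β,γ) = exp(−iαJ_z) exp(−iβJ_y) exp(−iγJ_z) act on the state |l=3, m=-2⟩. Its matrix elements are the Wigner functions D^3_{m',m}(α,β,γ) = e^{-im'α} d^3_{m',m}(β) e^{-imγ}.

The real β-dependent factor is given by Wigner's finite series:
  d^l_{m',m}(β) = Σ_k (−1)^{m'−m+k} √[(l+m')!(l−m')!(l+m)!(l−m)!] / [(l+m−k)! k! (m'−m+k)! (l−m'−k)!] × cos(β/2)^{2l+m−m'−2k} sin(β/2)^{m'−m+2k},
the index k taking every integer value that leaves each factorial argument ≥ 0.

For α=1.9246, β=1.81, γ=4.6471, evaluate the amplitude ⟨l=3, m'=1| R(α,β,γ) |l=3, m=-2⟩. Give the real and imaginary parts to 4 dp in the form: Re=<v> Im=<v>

Split into d^3_{1,-2}(β=1.81) × two z-phases.
c=cos(1.81/2)=0.617686, s=sin(1.81/2)=0.786425; N=√[24·2·1·120]=75.894664
The bounds max(0,m−m')=0 and min(l+m,l−m')=1 give 2 terms
  k=0: (−1)^3·75.8947/(12)·0.6177^3·0.7864^3 = -0.724944
  k=1: (−1)^4·75.8947/(24)·0.6177^1·0.7864^5 = +0.587563
d^3_{1,-2}(1.81) = -0.724944 +0.587563 = -0.137381
Phases: e^{-i·(1)·1.9246}=-0.346468-0.938062i, e^{-i·(-2)·4.6471}=-0.991487+0.130207i ⇒ D=-0.063973-0.121577i

Re=-0.0640 Im=-0.1216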